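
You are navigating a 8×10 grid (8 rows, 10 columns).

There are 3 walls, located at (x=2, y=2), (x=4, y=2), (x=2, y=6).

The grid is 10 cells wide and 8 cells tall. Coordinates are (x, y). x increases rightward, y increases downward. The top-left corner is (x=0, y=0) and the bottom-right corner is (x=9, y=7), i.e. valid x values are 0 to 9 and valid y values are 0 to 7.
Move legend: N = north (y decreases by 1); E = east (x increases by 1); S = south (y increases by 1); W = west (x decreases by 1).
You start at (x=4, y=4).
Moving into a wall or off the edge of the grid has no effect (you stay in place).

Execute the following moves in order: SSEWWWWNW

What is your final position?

Answer: Final position: (x=2, y=5)

Derivation:
Start: (x=4, y=4)
  S (south): (x=4, y=4) -> (x=4, y=5)
  S (south): (x=4, y=5) -> (x=4, y=6)
  E (east): (x=4, y=6) -> (x=5, y=6)
  W (west): (x=5, y=6) -> (x=4, y=6)
  W (west): (x=4, y=6) -> (x=3, y=6)
  W (west): blocked, stay at (x=3, y=6)
  W (west): blocked, stay at (x=3, y=6)
  N (north): (x=3, y=6) -> (x=3, y=5)
  W (west): (x=3, y=5) -> (x=2, y=5)
Final: (x=2, y=5)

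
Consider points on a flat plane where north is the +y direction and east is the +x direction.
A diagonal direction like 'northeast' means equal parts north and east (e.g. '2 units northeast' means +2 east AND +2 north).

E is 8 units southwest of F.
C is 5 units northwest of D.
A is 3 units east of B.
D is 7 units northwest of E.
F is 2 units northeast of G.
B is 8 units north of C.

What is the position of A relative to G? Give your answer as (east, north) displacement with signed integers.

Answer: A is at (east=-15, north=14) relative to G.

Derivation:
Place G at the origin (east=0, north=0).
  F is 2 units northeast of G: delta (east=+2, north=+2); F at (east=2, north=2).
  E is 8 units southwest of F: delta (east=-8, north=-8); E at (east=-6, north=-6).
  D is 7 units northwest of E: delta (east=-7, north=+7); D at (east=-13, north=1).
  C is 5 units northwest of D: delta (east=-5, north=+5); C at (east=-18, north=6).
  B is 8 units north of C: delta (east=+0, north=+8); B at (east=-18, north=14).
  A is 3 units east of B: delta (east=+3, north=+0); A at (east=-15, north=14).
Therefore A relative to G: (east=-15, north=14).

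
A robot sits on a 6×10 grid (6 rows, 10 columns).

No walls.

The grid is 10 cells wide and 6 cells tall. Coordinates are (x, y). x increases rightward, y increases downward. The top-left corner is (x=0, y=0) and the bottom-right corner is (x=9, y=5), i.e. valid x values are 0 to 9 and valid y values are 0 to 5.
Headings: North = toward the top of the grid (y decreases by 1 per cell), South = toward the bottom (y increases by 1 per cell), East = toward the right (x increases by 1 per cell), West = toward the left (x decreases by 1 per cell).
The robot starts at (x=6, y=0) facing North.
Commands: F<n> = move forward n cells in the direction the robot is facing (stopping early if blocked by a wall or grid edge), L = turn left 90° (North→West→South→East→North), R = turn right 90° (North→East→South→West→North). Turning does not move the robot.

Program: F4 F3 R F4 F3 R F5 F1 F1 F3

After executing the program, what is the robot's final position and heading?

Answer: Final position: (x=9, y=5), facing South

Derivation:
Start: (x=6, y=0), facing North
  F4: move forward 0/4 (blocked), now at (x=6, y=0)
  F3: move forward 0/3 (blocked), now at (x=6, y=0)
  R: turn right, now facing East
  F4: move forward 3/4 (blocked), now at (x=9, y=0)
  F3: move forward 0/3 (blocked), now at (x=9, y=0)
  R: turn right, now facing South
  F5: move forward 5, now at (x=9, y=5)
  F1: move forward 0/1 (blocked), now at (x=9, y=5)
  F1: move forward 0/1 (blocked), now at (x=9, y=5)
  F3: move forward 0/3 (blocked), now at (x=9, y=5)
Final: (x=9, y=5), facing South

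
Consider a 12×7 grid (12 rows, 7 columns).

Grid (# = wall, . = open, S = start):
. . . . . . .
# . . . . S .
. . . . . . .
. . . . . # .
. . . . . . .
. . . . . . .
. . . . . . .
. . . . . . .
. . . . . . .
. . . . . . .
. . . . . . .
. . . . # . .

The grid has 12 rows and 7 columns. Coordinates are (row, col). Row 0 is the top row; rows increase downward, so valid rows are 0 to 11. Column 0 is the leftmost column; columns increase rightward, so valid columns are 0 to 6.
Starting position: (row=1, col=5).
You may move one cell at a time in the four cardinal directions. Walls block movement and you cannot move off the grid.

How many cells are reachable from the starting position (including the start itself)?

Answer: Reachable cells: 81

Derivation:
BFS flood-fill from (row=1, col=5):
  Distance 0: (row=1, col=5)
  Distance 1: (row=0, col=5), (row=1, col=4), (row=1, col=6), (row=2, col=5)
  Distance 2: (row=0, col=4), (row=0, col=6), (row=1, col=3), (row=2, col=4), (row=2, col=6)
  Distance 3: (row=0, col=3), (row=1, col=2), (row=2, col=3), (row=3, col=4), (row=3, col=6)
  Distance 4: (row=0, col=2), (row=1, col=1), (row=2, col=2), (row=3, col=3), (row=4, col=4), (row=4, col=6)
  Distance 5: (row=0, col=1), (row=2, col=1), (row=3, col=2), (row=4, col=3), (row=4, col=5), (row=5, col=4), (row=5, col=6)
  Distance 6: (row=0, col=0), (row=2, col=0), (row=3, col=1), (row=4, col=2), (row=5, col=3), (row=5, col=5), (row=6, col=4), (row=6, col=6)
  Distance 7: (row=3, col=0), (row=4, col=1), (row=5, col=2), (row=6, col=3), (row=6, col=5), (row=7, col=4), (row=7, col=6)
  Distance 8: (row=4, col=0), (row=5, col=1), (row=6, col=2), (row=7, col=3), (row=7, col=5), (row=8, col=4), (row=8, col=6)
  Distance 9: (row=5, col=0), (row=6, col=1), (row=7, col=2), (row=8, col=3), (row=8, col=5), (row=9, col=4), (row=9, col=6)
  Distance 10: (row=6, col=0), (row=7, col=1), (row=8, col=2), (row=9, col=3), (row=9, col=5), (row=10, col=4), (row=10, col=6)
  Distance 11: (row=7, col=0), (row=8, col=1), (row=9, col=2), (row=10, col=3), (row=10, col=5), (row=11, col=6)
  Distance 12: (row=8, col=0), (row=9, col=1), (row=10, col=2), (row=11, col=3), (row=11, col=5)
  Distance 13: (row=9, col=0), (row=10, col=1), (row=11, col=2)
  Distance 14: (row=10, col=0), (row=11, col=1)
  Distance 15: (row=11, col=0)
Total reachable: 81 (grid has 81 open cells total)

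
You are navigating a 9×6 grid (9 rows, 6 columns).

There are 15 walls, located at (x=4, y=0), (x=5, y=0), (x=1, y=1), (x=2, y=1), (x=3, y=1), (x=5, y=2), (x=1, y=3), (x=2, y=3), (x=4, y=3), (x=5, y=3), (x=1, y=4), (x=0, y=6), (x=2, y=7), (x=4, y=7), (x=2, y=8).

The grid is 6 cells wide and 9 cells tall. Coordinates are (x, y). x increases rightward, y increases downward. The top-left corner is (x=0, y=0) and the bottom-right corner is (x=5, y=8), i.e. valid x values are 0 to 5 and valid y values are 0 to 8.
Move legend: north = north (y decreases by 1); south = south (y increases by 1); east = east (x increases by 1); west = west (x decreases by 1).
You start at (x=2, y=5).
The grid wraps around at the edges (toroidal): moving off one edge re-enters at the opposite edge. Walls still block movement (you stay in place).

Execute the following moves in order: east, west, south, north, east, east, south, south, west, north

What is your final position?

Start: (x=2, y=5)
  east (east): (x=2, y=5) -> (x=3, y=5)
  west (west): (x=3, y=5) -> (x=2, y=5)
  south (south): (x=2, y=5) -> (x=2, y=6)
  north (north): (x=2, y=6) -> (x=2, y=5)
  east (east): (x=2, y=5) -> (x=3, y=5)
  east (east): (x=3, y=5) -> (x=4, y=5)
  south (south): (x=4, y=5) -> (x=4, y=6)
  south (south): blocked, stay at (x=4, y=6)
  west (west): (x=4, y=6) -> (x=3, y=6)
  north (north): (x=3, y=6) -> (x=3, y=5)
Final: (x=3, y=5)

Answer: Final position: (x=3, y=5)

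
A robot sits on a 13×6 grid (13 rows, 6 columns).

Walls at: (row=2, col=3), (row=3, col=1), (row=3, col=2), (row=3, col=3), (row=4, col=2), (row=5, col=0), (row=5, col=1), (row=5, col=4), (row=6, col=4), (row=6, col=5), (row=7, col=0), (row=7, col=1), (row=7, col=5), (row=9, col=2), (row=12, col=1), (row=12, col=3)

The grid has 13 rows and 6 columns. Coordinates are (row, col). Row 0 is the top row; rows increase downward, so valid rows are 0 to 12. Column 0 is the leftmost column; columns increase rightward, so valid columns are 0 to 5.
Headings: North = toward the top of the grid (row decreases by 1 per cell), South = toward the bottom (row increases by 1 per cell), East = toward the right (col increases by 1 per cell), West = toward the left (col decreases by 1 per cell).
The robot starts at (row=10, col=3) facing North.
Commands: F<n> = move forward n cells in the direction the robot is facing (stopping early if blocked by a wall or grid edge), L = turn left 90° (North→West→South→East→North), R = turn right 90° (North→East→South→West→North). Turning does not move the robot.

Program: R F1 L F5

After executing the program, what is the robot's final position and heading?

Start: (row=10, col=3), facing North
  R: turn right, now facing East
  F1: move forward 1, now at (row=10, col=4)
  L: turn left, now facing North
  F5: move forward 3/5 (blocked), now at (row=7, col=4)
Final: (row=7, col=4), facing North

Answer: Final position: (row=7, col=4), facing North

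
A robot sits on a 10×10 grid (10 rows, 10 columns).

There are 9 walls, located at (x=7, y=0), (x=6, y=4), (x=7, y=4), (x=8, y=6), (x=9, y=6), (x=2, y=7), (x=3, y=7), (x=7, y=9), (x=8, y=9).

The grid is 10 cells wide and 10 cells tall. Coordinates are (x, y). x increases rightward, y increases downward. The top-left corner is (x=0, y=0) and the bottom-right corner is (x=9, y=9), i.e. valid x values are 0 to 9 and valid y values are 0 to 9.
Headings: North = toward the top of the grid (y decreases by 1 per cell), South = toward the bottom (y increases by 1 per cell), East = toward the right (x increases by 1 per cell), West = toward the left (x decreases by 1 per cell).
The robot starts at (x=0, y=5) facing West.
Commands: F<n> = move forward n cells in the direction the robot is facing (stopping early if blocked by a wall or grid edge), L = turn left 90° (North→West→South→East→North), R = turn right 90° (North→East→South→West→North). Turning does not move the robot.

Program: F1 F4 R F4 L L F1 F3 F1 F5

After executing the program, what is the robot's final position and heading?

Start: (x=0, y=5), facing West
  F1: move forward 0/1 (blocked), now at (x=0, y=5)
  F4: move forward 0/4 (blocked), now at (x=0, y=5)
  R: turn right, now facing North
  F4: move forward 4, now at (x=0, y=1)
  L: turn left, now facing West
  L: turn left, now facing South
  F1: move forward 1, now at (x=0, y=2)
  F3: move forward 3, now at (x=0, y=5)
  F1: move forward 1, now at (x=0, y=6)
  F5: move forward 3/5 (blocked), now at (x=0, y=9)
Final: (x=0, y=9), facing South

Answer: Final position: (x=0, y=9), facing South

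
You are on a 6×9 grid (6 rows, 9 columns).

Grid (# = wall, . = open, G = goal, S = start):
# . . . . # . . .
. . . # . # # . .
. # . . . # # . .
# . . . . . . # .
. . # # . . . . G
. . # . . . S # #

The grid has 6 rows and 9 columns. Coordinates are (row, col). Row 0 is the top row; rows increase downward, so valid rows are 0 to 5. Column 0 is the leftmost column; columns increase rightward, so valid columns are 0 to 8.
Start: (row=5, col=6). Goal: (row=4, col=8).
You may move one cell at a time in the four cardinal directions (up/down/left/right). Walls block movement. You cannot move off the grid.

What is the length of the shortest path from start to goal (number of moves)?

Answer: Shortest path length: 3

Derivation:
BFS from (row=5, col=6) until reaching (row=4, col=8):
  Distance 0: (row=5, col=6)
  Distance 1: (row=4, col=6), (row=5, col=5)
  Distance 2: (row=3, col=6), (row=4, col=5), (row=4, col=7), (row=5, col=4)
  Distance 3: (row=3, col=5), (row=4, col=4), (row=4, col=8), (row=5, col=3)  <- goal reached here
One shortest path (3 moves): (row=5, col=6) -> (row=4, col=6) -> (row=4, col=7) -> (row=4, col=8)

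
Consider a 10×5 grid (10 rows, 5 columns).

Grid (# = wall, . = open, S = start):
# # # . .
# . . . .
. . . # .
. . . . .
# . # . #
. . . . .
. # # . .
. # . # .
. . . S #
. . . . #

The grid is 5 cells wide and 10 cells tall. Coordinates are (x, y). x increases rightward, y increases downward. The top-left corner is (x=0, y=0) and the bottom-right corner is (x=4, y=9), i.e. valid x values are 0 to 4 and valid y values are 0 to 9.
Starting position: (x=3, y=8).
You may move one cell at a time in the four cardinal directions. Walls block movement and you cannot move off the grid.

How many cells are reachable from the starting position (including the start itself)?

BFS flood-fill from (x=3, y=8):
  Distance 0: (x=3, y=8)
  Distance 1: (x=2, y=8), (x=3, y=9)
  Distance 2: (x=2, y=7), (x=1, y=8), (x=2, y=9)
  Distance 3: (x=0, y=8), (x=1, y=9)
  Distance 4: (x=0, y=7), (x=0, y=9)
  Distance 5: (x=0, y=6)
  Distance 6: (x=0, y=5)
  Distance 7: (x=1, y=5)
  Distance 8: (x=1, y=4), (x=2, y=5)
  Distance 9: (x=1, y=3), (x=3, y=5)
  Distance 10: (x=1, y=2), (x=0, y=3), (x=2, y=3), (x=3, y=4), (x=4, y=5), (x=3, y=6)
  Distance 11: (x=1, y=1), (x=0, y=2), (x=2, y=2), (x=3, y=3), (x=4, y=6)
  Distance 12: (x=2, y=1), (x=4, y=3), (x=4, y=7)
  Distance 13: (x=3, y=1), (x=4, y=2)
  Distance 14: (x=3, y=0), (x=4, y=1)
  Distance 15: (x=4, y=0)
Total reachable: 36 (grid has 36 open cells total)

Answer: Reachable cells: 36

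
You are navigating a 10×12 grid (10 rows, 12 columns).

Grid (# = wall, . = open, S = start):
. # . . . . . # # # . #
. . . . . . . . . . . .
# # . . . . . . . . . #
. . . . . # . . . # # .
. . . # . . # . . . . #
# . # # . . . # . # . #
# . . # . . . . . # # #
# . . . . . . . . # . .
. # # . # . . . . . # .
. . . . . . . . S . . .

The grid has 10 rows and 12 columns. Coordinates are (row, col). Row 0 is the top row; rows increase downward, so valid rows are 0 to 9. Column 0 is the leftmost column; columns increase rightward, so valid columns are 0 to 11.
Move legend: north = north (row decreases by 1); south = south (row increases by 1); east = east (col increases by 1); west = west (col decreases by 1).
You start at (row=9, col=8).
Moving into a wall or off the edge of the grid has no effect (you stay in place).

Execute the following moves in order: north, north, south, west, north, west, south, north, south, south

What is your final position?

Start: (row=9, col=8)
  north (north): (row=9, col=8) -> (row=8, col=8)
  north (north): (row=8, col=8) -> (row=7, col=8)
  south (south): (row=7, col=8) -> (row=8, col=8)
  west (west): (row=8, col=8) -> (row=8, col=7)
  north (north): (row=8, col=7) -> (row=7, col=7)
  west (west): (row=7, col=7) -> (row=7, col=6)
  south (south): (row=7, col=6) -> (row=8, col=6)
  north (north): (row=8, col=6) -> (row=7, col=6)
  south (south): (row=7, col=6) -> (row=8, col=6)
  south (south): (row=8, col=6) -> (row=9, col=6)
Final: (row=9, col=6)

Answer: Final position: (row=9, col=6)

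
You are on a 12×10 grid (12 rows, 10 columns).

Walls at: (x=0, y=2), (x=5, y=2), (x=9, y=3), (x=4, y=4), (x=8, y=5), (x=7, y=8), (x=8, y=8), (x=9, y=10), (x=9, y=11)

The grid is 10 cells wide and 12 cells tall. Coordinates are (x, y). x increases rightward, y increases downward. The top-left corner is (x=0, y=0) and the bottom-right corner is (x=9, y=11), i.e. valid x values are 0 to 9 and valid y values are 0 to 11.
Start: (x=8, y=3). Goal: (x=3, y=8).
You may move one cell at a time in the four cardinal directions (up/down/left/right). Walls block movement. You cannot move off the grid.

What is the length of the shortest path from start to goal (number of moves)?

Answer: Shortest path length: 10

Derivation:
BFS from (x=8, y=3) until reaching (x=3, y=8):
  Distance 0: (x=8, y=3)
  Distance 1: (x=8, y=2), (x=7, y=3), (x=8, y=4)
  Distance 2: (x=8, y=1), (x=7, y=2), (x=9, y=2), (x=6, y=3), (x=7, y=4), (x=9, y=4)
  Distance 3: (x=8, y=0), (x=7, y=1), (x=9, y=1), (x=6, y=2), (x=5, y=3), (x=6, y=4), (x=7, y=5), (x=9, y=5)
  Distance 4: (x=7, y=0), (x=9, y=0), (x=6, y=1), (x=4, y=3), (x=5, y=4), (x=6, y=5), (x=7, y=6), (x=9, y=6)
  Distance 5: (x=6, y=0), (x=5, y=1), (x=4, y=2), (x=3, y=3), (x=5, y=5), (x=6, y=6), (x=8, y=6), (x=7, y=7), (x=9, y=7)
  Distance 6: (x=5, y=0), (x=4, y=1), (x=3, y=2), (x=2, y=3), (x=3, y=4), (x=4, y=5), (x=5, y=6), (x=6, y=7), (x=8, y=7), (x=9, y=8)
  Distance 7: (x=4, y=0), (x=3, y=1), (x=2, y=2), (x=1, y=3), (x=2, y=4), (x=3, y=5), (x=4, y=6), (x=5, y=7), (x=6, y=8), (x=9, y=9)
  Distance 8: (x=3, y=0), (x=2, y=1), (x=1, y=2), (x=0, y=3), (x=1, y=4), (x=2, y=5), (x=3, y=6), (x=4, y=7), (x=5, y=8), (x=6, y=9), (x=8, y=9)
  Distance 9: (x=2, y=0), (x=1, y=1), (x=0, y=4), (x=1, y=5), (x=2, y=6), (x=3, y=7), (x=4, y=8), (x=5, y=9), (x=7, y=9), (x=6, y=10), (x=8, y=10)
  Distance 10: (x=1, y=0), (x=0, y=1), (x=0, y=5), (x=1, y=6), (x=2, y=7), (x=3, y=8), (x=4, y=9), (x=5, y=10), (x=7, y=10), (x=6, y=11), (x=8, y=11)  <- goal reached here
One shortest path (10 moves): (x=8, y=3) -> (x=7, y=3) -> (x=6, y=3) -> (x=5, y=3) -> (x=4, y=3) -> (x=3, y=3) -> (x=3, y=4) -> (x=3, y=5) -> (x=3, y=6) -> (x=3, y=7) -> (x=3, y=8)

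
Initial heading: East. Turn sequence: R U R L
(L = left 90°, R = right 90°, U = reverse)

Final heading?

Answer: Final heading: North

Derivation:
Start: East
  R (right (90° clockwise)) -> South
  U (U-turn (180°)) -> North
  R (right (90° clockwise)) -> East
  L (left (90° counter-clockwise)) -> North
Final: North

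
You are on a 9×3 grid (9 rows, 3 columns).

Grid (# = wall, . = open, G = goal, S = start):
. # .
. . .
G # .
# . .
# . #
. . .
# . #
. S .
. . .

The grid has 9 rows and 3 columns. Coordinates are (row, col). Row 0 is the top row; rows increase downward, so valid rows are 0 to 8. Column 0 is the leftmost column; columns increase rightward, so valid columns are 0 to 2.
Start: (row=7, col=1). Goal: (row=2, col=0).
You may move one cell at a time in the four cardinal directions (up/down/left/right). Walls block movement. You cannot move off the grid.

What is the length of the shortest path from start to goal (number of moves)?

Answer: Shortest path length: 10

Derivation:
BFS from (row=7, col=1) until reaching (row=2, col=0):
  Distance 0: (row=7, col=1)
  Distance 1: (row=6, col=1), (row=7, col=0), (row=7, col=2), (row=8, col=1)
  Distance 2: (row=5, col=1), (row=8, col=0), (row=8, col=2)
  Distance 3: (row=4, col=1), (row=5, col=0), (row=5, col=2)
  Distance 4: (row=3, col=1)
  Distance 5: (row=3, col=2)
  Distance 6: (row=2, col=2)
  Distance 7: (row=1, col=2)
  Distance 8: (row=0, col=2), (row=1, col=1)
  Distance 9: (row=1, col=0)
  Distance 10: (row=0, col=0), (row=2, col=0)  <- goal reached here
One shortest path (10 moves): (row=7, col=1) -> (row=6, col=1) -> (row=5, col=1) -> (row=4, col=1) -> (row=3, col=1) -> (row=3, col=2) -> (row=2, col=2) -> (row=1, col=2) -> (row=1, col=1) -> (row=1, col=0) -> (row=2, col=0)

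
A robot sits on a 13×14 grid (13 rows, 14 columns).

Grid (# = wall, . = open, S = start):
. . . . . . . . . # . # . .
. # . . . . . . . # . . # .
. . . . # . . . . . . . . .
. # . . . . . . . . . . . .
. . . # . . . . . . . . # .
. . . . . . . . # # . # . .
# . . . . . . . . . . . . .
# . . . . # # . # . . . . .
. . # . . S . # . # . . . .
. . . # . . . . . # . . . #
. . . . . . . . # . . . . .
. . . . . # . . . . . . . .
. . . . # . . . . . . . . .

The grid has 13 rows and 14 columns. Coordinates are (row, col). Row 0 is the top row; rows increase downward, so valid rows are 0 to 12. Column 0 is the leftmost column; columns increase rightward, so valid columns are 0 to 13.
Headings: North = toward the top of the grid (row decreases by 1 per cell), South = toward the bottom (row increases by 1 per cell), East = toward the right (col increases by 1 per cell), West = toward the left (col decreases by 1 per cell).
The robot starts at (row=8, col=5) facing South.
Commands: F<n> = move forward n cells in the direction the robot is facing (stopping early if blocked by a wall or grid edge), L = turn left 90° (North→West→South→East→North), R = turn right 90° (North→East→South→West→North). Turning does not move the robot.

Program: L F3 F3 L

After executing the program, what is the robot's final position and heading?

Start: (row=8, col=5), facing South
  L: turn left, now facing East
  F3: move forward 1/3 (blocked), now at (row=8, col=6)
  F3: move forward 0/3 (blocked), now at (row=8, col=6)
  L: turn left, now facing North
Final: (row=8, col=6), facing North

Answer: Final position: (row=8, col=6), facing North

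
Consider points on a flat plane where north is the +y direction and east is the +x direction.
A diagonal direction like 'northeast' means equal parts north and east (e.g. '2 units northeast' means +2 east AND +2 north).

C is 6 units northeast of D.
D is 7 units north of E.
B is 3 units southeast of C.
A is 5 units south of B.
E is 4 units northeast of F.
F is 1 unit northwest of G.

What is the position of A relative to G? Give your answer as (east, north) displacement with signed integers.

Answer: A is at (east=12, north=10) relative to G.

Derivation:
Place G at the origin (east=0, north=0).
  F is 1 unit northwest of G: delta (east=-1, north=+1); F at (east=-1, north=1).
  E is 4 units northeast of F: delta (east=+4, north=+4); E at (east=3, north=5).
  D is 7 units north of E: delta (east=+0, north=+7); D at (east=3, north=12).
  C is 6 units northeast of D: delta (east=+6, north=+6); C at (east=9, north=18).
  B is 3 units southeast of C: delta (east=+3, north=-3); B at (east=12, north=15).
  A is 5 units south of B: delta (east=+0, north=-5); A at (east=12, north=10).
Therefore A relative to G: (east=12, north=10).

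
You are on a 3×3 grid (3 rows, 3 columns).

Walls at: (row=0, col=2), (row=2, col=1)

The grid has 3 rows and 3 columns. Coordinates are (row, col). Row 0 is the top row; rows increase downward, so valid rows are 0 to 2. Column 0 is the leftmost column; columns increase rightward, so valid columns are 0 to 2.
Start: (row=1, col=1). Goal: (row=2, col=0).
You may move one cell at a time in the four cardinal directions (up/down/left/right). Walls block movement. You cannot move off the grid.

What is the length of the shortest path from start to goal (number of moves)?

BFS from (row=1, col=1) until reaching (row=2, col=0):
  Distance 0: (row=1, col=1)
  Distance 1: (row=0, col=1), (row=1, col=0), (row=1, col=2)
  Distance 2: (row=0, col=0), (row=2, col=0), (row=2, col=2)  <- goal reached here
One shortest path (2 moves): (row=1, col=1) -> (row=1, col=0) -> (row=2, col=0)

Answer: Shortest path length: 2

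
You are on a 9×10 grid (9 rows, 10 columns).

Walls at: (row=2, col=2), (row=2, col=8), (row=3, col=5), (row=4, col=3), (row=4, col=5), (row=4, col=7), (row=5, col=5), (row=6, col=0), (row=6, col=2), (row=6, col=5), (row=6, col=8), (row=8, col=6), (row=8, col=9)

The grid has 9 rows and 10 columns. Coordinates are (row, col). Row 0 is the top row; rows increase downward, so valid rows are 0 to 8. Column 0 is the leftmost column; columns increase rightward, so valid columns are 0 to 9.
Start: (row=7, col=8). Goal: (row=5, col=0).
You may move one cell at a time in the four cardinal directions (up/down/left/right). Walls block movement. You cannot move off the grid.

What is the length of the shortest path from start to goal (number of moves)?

Answer: Shortest path length: 10

Derivation:
BFS from (row=7, col=8) until reaching (row=5, col=0):
  Distance 0: (row=7, col=8)
  Distance 1: (row=7, col=7), (row=7, col=9), (row=8, col=8)
  Distance 2: (row=6, col=7), (row=6, col=9), (row=7, col=6), (row=8, col=7)
  Distance 3: (row=5, col=7), (row=5, col=9), (row=6, col=6), (row=7, col=5)
  Distance 4: (row=4, col=9), (row=5, col=6), (row=5, col=8), (row=7, col=4), (row=8, col=5)
  Distance 5: (row=3, col=9), (row=4, col=6), (row=4, col=8), (row=6, col=4), (row=7, col=3), (row=8, col=4)
  Distance 6: (row=2, col=9), (row=3, col=6), (row=3, col=8), (row=5, col=4), (row=6, col=3), (row=7, col=2), (row=8, col=3)
  Distance 7: (row=1, col=9), (row=2, col=6), (row=3, col=7), (row=4, col=4), (row=5, col=3), (row=7, col=1), (row=8, col=2)
  Distance 8: (row=0, col=9), (row=1, col=6), (row=1, col=8), (row=2, col=5), (row=2, col=7), (row=3, col=4), (row=5, col=2), (row=6, col=1), (row=7, col=0), (row=8, col=1)
  Distance 9: (row=0, col=6), (row=0, col=8), (row=1, col=5), (row=1, col=7), (row=2, col=4), (row=3, col=3), (row=4, col=2), (row=5, col=1), (row=8, col=0)
  Distance 10: (row=0, col=5), (row=0, col=7), (row=1, col=4), (row=2, col=3), (row=3, col=2), (row=4, col=1), (row=5, col=0)  <- goal reached here
One shortest path (10 moves): (row=7, col=8) -> (row=7, col=7) -> (row=7, col=6) -> (row=7, col=5) -> (row=7, col=4) -> (row=7, col=3) -> (row=7, col=2) -> (row=7, col=1) -> (row=6, col=1) -> (row=5, col=1) -> (row=5, col=0)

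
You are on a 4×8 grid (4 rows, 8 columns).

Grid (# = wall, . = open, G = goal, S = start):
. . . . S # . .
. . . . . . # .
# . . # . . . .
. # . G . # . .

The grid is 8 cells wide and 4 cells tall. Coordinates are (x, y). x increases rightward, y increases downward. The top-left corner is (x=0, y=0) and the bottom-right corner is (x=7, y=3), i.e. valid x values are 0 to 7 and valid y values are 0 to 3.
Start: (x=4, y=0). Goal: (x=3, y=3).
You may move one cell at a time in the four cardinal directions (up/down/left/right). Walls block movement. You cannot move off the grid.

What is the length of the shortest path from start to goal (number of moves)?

BFS from (x=4, y=0) until reaching (x=3, y=3):
  Distance 0: (x=4, y=0)
  Distance 1: (x=3, y=0), (x=4, y=1)
  Distance 2: (x=2, y=0), (x=3, y=1), (x=5, y=1), (x=4, y=2)
  Distance 3: (x=1, y=0), (x=2, y=1), (x=5, y=2), (x=4, y=3)
  Distance 4: (x=0, y=0), (x=1, y=1), (x=2, y=2), (x=6, y=2), (x=3, y=3)  <- goal reached here
One shortest path (4 moves): (x=4, y=0) -> (x=4, y=1) -> (x=4, y=2) -> (x=4, y=3) -> (x=3, y=3)

Answer: Shortest path length: 4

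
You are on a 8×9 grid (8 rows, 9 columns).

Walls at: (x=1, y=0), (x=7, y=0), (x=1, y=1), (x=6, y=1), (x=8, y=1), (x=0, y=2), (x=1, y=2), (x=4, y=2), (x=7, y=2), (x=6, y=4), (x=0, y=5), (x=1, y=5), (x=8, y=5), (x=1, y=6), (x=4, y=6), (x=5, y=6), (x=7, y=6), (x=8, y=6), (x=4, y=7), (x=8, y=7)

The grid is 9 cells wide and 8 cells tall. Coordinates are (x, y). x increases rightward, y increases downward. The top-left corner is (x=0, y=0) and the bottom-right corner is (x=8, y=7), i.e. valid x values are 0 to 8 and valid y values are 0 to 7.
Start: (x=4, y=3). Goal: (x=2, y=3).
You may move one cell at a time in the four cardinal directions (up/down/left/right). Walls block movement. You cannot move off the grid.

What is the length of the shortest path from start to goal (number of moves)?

Answer: Shortest path length: 2

Derivation:
BFS from (x=4, y=3) until reaching (x=2, y=3):
  Distance 0: (x=4, y=3)
  Distance 1: (x=3, y=3), (x=5, y=3), (x=4, y=4)
  Distance 2: (x=3, y=2), (x=5, y=2), (x=2, y=3), (x=6, y=3), (x=3, y=4), (x=5, y=4), (x=4, y=5)  <- goal reached here
One shortest path (2 moves): (x=4, y=3) -> (x=3, y=3) -> (x=2, y=3)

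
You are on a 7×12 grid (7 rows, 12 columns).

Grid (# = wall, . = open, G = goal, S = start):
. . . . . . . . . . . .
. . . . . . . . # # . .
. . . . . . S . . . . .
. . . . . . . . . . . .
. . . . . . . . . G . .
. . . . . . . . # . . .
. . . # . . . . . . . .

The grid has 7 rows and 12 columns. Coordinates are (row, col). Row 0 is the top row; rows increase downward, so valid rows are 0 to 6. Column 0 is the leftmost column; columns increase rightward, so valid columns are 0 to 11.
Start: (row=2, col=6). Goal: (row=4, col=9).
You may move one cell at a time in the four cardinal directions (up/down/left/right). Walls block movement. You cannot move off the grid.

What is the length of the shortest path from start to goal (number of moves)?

BFS from (row=2, col=6) until reaching (row=4, col=9):
  Distance 0: (row=2, col=6)
  Distance 1: (row=1, col=6), (row=2, col=5), (row=2, col=7), (row=3, col=6)
  Distance 2: (row=0, col=6), (row=1, col=5), (row=1, col=7), (row=2, col=4), (row=2, col=8), (row=3, col=5), (row=3, col=7), (row=4, col=6)
  Distance 3: (row=0, col=5), (row=0, col=7), (row=1, col=4), (row=2, col=3), (row=2, col=9), (row=3, col=4), (row=3, col=8), (row=4, col=5), (row=4, col=7), (row=5, col=6)
  Distance 4: (row=0, col=4), (row=0, col=8), (row=1, col=3), (row=2, col=2), (row=2, col=10), (row=3, col=3), (row=3, col=9), (row=4, col=4), (row=4, col=8), (row=5, col=5), (row=5, col=7), (row=6, col=6)
  Distance 5: (row=0, col=3), (row=0, col=9), (row=1, col=2), (row=1, col=10), (row=2, col=1), (row=2, col=11), (row=3, col=2), (row=3, col=10), (row=4, col=3), (row=4, col=9), (row=5, col=4), (row=6, col=5), (row=6, col=7)  <- goal reached here
One shortest path (5 moves): (row=2, col=6) -> (row=2, col=7) -> (row=2, col=8) -> (row=2, col=9) -> (row=3, col=9) -> (row=4, col=9)

Answer: Shortest path length: 5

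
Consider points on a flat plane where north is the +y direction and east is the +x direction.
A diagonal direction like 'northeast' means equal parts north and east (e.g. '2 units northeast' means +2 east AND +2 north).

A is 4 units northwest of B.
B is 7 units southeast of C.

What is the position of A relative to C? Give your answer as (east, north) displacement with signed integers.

Place C at the origin (east=0, north=0).
  B is 7 units southeast of C: delta (east=+7, north=-7); B at (east=7, north=-7).
  A is 4 units northwest of B: delta (east=-4, north=+4); A at (east=3, north=-3).
Therefore A relative to C: (east=3, north=-3).

Answer: A is at (east=3, north=-3) relative to C.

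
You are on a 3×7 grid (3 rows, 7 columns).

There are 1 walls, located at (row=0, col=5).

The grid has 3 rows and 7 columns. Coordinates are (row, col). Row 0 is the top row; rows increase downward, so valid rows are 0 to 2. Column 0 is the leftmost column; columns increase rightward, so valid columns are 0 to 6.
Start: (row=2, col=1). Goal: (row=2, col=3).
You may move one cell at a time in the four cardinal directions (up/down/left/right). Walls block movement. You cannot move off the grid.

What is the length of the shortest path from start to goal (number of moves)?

Answer: Shortest path length: 2

Derivation:
BFS from (row=2, col=1) until reaching (row=2, col=3):
  Distance 0: (row=2, col=1)
  Distance 1: (row=1, col=1), (row=2, col=0), (row=2, col=2)
  Distance 2: (row=0, col=1), (row=1, col=0), (row=1, col=2), (row=2, col=3)  <- goal reached here
One shortest path (2 moves): (row=2, col=1) -> (row=2, col=2) -> (row=2, col=3)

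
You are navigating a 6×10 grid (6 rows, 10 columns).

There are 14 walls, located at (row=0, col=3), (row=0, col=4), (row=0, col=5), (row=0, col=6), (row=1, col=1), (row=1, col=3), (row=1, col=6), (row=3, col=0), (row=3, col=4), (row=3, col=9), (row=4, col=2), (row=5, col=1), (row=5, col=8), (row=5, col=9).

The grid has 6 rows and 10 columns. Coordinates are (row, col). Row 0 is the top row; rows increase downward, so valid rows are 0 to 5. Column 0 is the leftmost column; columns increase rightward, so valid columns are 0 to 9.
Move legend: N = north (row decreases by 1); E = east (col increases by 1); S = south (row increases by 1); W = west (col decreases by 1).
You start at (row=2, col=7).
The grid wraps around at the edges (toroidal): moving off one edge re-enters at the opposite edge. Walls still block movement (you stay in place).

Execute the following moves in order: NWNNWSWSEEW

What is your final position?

Start: (row=2, col=7)
  N (north): (row=2, col=7) -> (row=1, col=7)
  W (west): blocked, stay at (row=1, col=7)
  N (north): (row=1, col=7) -> (row=0, col=7)
  N (north): (row=0, col=7) -> (row=5, col=7)
  W (west): (row=5, col=7) -> (row=5, col=6)
  S (south): blocked, stay at (row=5, col=6)
  W (west): (row=5, col=6) -> (row=5, col=5)
  S (south): blocked, stay at (row=5, col=5)
  E (east): (row=5, col=5) -> (row=5, col=6)
  E (east): (row=5, col=6) -> (row=5, col=7)
  W (west): (row=5, col=7) -> (row=5, col=6)
Final: (row=5, col=6)

Answer: Final position: (row=5, col=6)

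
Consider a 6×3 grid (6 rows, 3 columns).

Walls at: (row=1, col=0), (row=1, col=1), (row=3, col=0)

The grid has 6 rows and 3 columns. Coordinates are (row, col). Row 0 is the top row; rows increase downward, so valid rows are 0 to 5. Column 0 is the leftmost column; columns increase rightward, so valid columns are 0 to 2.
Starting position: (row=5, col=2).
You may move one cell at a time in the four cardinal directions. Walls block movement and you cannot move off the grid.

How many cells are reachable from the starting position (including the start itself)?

BFS flood-fill from (row=5, col=2):
  Distance 0: (row=5, col=2)
  Distance 1: (row=4, col=2), (row=5, col=1)
  Distance 2: (row=3, col=2), (row=4, col=1), (row=5, col=0)
  Distance 3: (row=2, col=2), (row=3, col=1), (row=4, col=0)
  Distance 4: (row=1, col=2), (row=2, col=1)
  Distance 5: (row=0, col=2), (row=2, col=0)
  Distance 6: (row=0, col=1)
  Distance 7: (row=0, col=0)
Total reachable: 15 (grid has 15 open cells total)

Answer: Reachable cells: 15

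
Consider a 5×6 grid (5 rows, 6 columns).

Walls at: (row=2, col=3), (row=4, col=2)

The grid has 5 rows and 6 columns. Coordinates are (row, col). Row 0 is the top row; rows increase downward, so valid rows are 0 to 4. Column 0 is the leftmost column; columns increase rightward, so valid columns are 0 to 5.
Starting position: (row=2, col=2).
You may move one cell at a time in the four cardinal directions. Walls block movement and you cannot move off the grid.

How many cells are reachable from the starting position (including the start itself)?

Answer: Reachable cells: 28

Derivation:
BFS flood-fill from (row=2, col=2):
  Distance 0: (row=2, col=2)
  Distance 1: (row=1, col=2), (row=2, col=1), (row=3, col=2)
  Distance 2: (row=0, col=2), (row=1, col=1), (row=1, col=3), (row=2, col=0), (row=3, col=1), (row=3, col=3)
  Distance 3: (row=0, col=1), (row=0, col=3), (row=1, col=0), (row=1, col=4), (row=3, col=0), (row=3, col=4), (row=4, col=1), (row=4, col=3)
  Distance 4: (row=0, col=0), (row=0, col=4), (row=1, col=5), (row=2, col=4), (row=3, col=5), (row=4, col=0), (row=4, col=4)
  Distance 5: (row=0, col=5), (row=2, col=5), (row=4, col=5)
Total reachable: 28 (grid has 28 open cells total)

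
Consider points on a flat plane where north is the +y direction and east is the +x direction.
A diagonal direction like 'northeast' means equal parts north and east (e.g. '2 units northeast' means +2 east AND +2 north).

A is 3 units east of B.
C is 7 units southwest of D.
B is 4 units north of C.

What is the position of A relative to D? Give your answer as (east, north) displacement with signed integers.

Answer: A is at (east=-4, north=-3) relative to D.

Derivation:
Place D at the origin (east=0, north=0).
  C is 7 units southwest of D: delta (east=-7, north=-7); C at (east=-7, north=-7).
  B is 4 units north of C: delta (east=+0, north=+4); B at (east=-7, north=-3).
  A is 3 units east of B: delta (east=+3, north=+0); A at (east=-4, north=-3).
Therefore A relative to D: (east=-4, north=-3).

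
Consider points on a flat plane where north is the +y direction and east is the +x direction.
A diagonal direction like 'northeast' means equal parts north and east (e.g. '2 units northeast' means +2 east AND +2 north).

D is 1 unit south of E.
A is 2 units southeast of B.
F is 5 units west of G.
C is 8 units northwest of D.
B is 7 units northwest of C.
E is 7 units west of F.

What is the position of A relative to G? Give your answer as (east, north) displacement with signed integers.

Answer: A is at (east=-25, north=12) relative to G.

Derivation:
Place G at the origin (east=0, north=0).
  F is 5 units west of G: delta (east=-5, north=+0); F at (east=-5, north=0).
  E is 7 units west of F: delta (east=-7, north=+0); E at (east=-12, north=0).
  D is 1 unit south of E: delta (east=+0, north=-1); D at (east=-12, north=-1).
  C is 8 units northwest of D: delta (east=-8, north=+8); C at (east=-20, north=7).
  B is 7 units northwest of C: delta (east=-7, north=+7); B at (east=-27, north=14).
  A is 2 units southeast of B: delta (east=+2, north=-2); A at (east=-25, north=12).
Therefore A relative to G: (east=-25, north=12).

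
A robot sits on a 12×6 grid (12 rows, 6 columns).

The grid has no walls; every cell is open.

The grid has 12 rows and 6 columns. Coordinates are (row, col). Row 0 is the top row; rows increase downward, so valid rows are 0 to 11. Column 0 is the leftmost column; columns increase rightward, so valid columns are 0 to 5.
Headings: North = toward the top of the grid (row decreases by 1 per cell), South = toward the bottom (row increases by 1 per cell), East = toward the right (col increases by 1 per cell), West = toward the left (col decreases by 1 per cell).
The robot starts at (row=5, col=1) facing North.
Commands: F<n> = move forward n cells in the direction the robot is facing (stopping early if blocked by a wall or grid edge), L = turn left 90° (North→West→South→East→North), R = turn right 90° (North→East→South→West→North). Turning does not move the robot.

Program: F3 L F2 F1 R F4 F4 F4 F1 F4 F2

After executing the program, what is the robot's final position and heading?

Start: (row=5, col=1), facing North
  F3: move forward 3, now at (row=2, col=1)
  L: turn left, now facing West
  F2: move forward 1/2 (blocked), now at (row=2, col=0)
  F1: move forward 0/1 (blocked), now at (row=2, col=0)
  R: turn right, now facing North
  F4: move forward 2/4 (blocked), now at (row=0, col=0)
  F4: move forward 0/4 (blocked), now at (row=0, col=0)
  F4: move forward 0/4 (blocked), now at (row=0, col=0)
  F1: move forward 0/1 (blocked), now at (row=0, col=0)
  F4: move forward 0/4 (blocked), now at (row=0, col=0)
  F2: move forward 0/2 (blocked), now at (row=0, col=0)
Final: (row=0, col=0), facing North

Answer: Final position: (row=0, col=0), facing North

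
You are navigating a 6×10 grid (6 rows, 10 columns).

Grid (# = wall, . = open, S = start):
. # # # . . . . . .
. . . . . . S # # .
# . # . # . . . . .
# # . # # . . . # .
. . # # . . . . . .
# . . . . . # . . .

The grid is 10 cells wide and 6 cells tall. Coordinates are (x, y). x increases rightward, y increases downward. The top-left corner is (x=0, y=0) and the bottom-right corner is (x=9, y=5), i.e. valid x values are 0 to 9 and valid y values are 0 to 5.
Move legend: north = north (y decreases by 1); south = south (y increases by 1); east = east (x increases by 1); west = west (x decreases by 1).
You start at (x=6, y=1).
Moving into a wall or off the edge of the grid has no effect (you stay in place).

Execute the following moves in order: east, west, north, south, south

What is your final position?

Start: (x=6, y=1)
  east (east): blocked, stay at (x=6, y=1)
  west (west): (x=6, y=1) -> (x=5, y=1)
  north (north): (x=5, y=1) -> (x=5, y=0)
  south (south): (x=5, y=0) -> (x=5, y=1)
  south (south): (x=5, y=1) -> (x=5, y=2)
Final: (x=5, y=2)

Answer: Final position: (x=5, y=2)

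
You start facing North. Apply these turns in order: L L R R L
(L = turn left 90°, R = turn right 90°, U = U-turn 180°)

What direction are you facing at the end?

Start: North
  L (left (90° counter-clockwise)) -> West
  L (left (90° counter-clockwise)) -> South
  R (right (90° clockwise)) -> West
  R (right (90° clockwise)) -> North
  L (left (90° counter-clockwise)) -> West
Final: West

Answer: Final heading: West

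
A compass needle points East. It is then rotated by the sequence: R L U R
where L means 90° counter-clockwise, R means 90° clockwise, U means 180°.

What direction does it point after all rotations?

Answer: Final heading: North

Derivation:
Start: East
  R (right (90° clockwise)) -> South
  L (left (90° counter-clockwise)) -> East
  U (U-turn (180°)) -> West
  R (right (90° clockwise)) -> North
Final: North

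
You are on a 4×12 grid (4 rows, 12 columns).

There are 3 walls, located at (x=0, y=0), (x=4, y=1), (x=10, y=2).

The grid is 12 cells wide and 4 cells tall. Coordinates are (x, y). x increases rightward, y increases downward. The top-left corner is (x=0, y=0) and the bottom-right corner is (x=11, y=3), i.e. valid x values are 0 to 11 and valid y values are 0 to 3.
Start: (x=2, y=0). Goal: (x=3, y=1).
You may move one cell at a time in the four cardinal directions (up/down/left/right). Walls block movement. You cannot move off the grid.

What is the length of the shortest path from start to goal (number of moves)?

BFS from (x=2, y=0) until reaching (x=3, y=1):
  Distance 0: (x=2, y=0)
  Distance 1: (x=1, y=0), (x=3, y=0), (x=2, y=1)
  Distance 2: (x=4, y=0), (x=1, y=1), (x=3, y=1), (x=2, y=2)  <- goal reached here
One shortest path (2 moves): (x=2, y=0) -> (x=3, y=0) -> (x=3, y=1)

Answer: Shortest path length: 2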